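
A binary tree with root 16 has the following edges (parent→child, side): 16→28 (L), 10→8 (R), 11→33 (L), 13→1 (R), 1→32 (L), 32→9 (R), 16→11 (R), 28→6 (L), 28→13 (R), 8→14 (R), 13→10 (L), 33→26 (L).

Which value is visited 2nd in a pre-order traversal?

Pre-order visits the node, then its left subtree, then its right subtree.
Visit 16.
At 16: go left to 28.
  Visit 28.
  At 28: go left to 6.
    6 is a leaf — visit 6.
  At 28: go right to 13.
    Visit 13.
    At 13: go left to 10.
      Visit 10.
      At 10: no left child.
      At 10: go right to 8.
        Visit 8.
        At 8: no left child.
        At 8: go right to 14.
          14 is a leaf — visit 14.
    At 13: go right to 1.
      Visit 1.
      At 1: go left to 32.
        Visit 32.
        At 32: no left child.
        At 32: go right to 9.
          9 is a leaf — visit 9.
      At 1: no right child.
At 16: go right to 11.
  Visit 11.
  At 11: go left to 33.
    Visit 33.
    At 33: go left to 26.
      26 is a leaf — visit 26.
    At 33: no right child.
  At 11: no right child.
Full pre-order sequence: 16, 28, 6, 13, 10, 8, 14, 1, 32, 9, 11, 33, 26.

28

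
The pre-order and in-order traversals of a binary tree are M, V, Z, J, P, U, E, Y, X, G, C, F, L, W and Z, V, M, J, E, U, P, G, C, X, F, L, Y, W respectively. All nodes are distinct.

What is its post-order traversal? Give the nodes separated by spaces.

The first element of pre-order is the root; it splits in-order into left and right subtrees.
Root M: left subtree has 2 nodes {Z, V}, right has 11 {J, E, U, P, G, C, X, F, L, Y, W}.
  Root V: left subtree has 1 node {Z}, right has 0 { }.
  Root J: left subtree has 0 nodes { }, right has 10 {E, U, P, G, C, X, F, L, Y, W}.
    Root P: left subtree has 2 nodes {E, U}, right has 7 {G, C, X, F, L, Y, W}.
      Root U: left subtree has 1 node {E}, right has 0 { }.
      Root Y: left subtree has 5 nodes {G, C, X, F, L}, right has 1 {W}.
        Root X: left subtree has 2 nodes {G, C}, right has 2 {F, L}.
          Root G: left subtree has 0 nodes { }, right has 1 {C}.
          Root F: left subtree has 0 nodes { }, right has 1 {L}.

Z V E U C G L F X W Y P J M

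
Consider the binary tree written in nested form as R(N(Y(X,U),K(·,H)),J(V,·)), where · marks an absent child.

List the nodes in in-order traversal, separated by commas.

X, Y, U, N, K, H, R, V, J

In-order visits the left subtree, then the node, then the right subtree.
At R: go left to N.
  At N: go left to Y.
    At Y: go left to X.
      X is a leaf — visit X.
    Visit Y.
    At Y: go right to U.
      U is a leaf — visit U.
  Visit N.
  At N: go right to K.
    At K: no left child.
    Visit K.
    At K: go right to H.
      H is a leaf — visit H.
Visit R.
At R: go right to J.
  At J: go left to V.
    V is a leaf — visit V.
  Visit J.
  At J: no right child.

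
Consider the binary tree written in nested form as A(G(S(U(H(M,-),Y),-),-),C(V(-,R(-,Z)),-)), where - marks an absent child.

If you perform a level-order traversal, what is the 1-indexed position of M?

Level-order visits nodes level by level from the root, left to right within each level.
Level 0: A
Level 1: G, C
Level 2: S, V
Level 3: U, R
Level 4: H, Y, Z
Level 5: M
Full level-order sequence: A, G, C, S, V, U, R, H, Y, Z, M.

11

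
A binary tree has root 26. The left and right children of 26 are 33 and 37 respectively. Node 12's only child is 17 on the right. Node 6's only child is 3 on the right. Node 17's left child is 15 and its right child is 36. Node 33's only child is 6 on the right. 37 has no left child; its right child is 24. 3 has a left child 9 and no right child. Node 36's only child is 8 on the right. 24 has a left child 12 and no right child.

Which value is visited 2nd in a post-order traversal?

Post-order visits the left subtree, then the right subtree, then the node.
At 26: go left to 33.
  At 33: no left child.
  At 33: go right to 6.
    At 6: no left child.
    At 6: go right to 3.
      At 3: go left to 9.
        9 is a leaf — visit 9.
      At 3: no right child.
      Visit 3.
    Visit 6.
  Visit 33.
At 26: go right to 37.
  At 37: no left child.
  At 37: go right to 24.
    At 24: go left to 12.
      At 12: no left child.
      At 12: go right to 17.
        At 17: go left to 15.
          15 is a leaf — visit 15.
        At 17: go right to 36.
          At 36: no left child.
          At 36: go right to 8.
            8 is a leaf — visit 8.
          Visit 36.
        Visit 17.
      Visit 12.
    At 24: no right child.
    Visit 24.
  Visit 37.
Visit 26.
Full post-order sequence: 9, 3, 6, 33, 15, 8, 36, 17, 12, 24, 37, 26.

3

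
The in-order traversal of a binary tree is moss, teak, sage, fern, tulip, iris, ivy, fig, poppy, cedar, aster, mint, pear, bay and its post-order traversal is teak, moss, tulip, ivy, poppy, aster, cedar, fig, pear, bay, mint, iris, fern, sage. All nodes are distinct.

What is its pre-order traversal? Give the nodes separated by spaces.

sage moss teak fern iris tulip mint fig ivy cedar poppy aster bay pear

The last element of post-order is the root; it splits in-order into left and right subtrees.
Root sage: left subtree has 2 nodes {moss, teak}, right has 11 {fern, tulip, iris, ivy, fig, poppy, cedar, aster, mint, pear, bay}.
  Root moss: left subtree has 0 nodes { }, right has 1 {teak}.
  Root fern: left subtree has 0 nodes { }, right has 10 {tulip, iris, ivy, fig, poppy, cedar, aster, mint, pear, bay}.
    Root iris: left subtree has 1 node {tulip}, right has 8 {ivy, fig, poppy, cedar, aster, mint, pear, bay}.
      Root mint: left subtree has 5 nodes {ivy, fig, poppy, cedar, aster}, right has 2 {pear, bay}.
        Root fig: left subtree has 1 node {ivy}, right has 3 {poppy, cedar, aster}.
          Root cedar: left subtree has 1 node {poppy}, right has 1 {aster}.
        Root bay: left subtree has 1 node {pear}, right has 0 { }.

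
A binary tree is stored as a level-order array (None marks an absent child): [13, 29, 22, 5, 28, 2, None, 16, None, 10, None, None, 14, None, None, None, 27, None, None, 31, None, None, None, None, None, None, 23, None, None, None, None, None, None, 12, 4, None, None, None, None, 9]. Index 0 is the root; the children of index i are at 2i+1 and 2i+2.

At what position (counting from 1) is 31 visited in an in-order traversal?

8

In-order visits the left subtree, then the node, then the right subtree.
At 13: go left to 29.
  At 29: go left to 5.
    At 5: go left to 16.
      At 16: no left child.
      Visit 16.
      At 16: go right to 27.
        At 27: go left to 12.
          12 is a leaf — visit 12.
        Visit 27.
        At 27: go right to 4.
          4 is a leaf — visit 4.
    Visit 5.
    At 5: no right child.
  Visit 29.
  At 29: go right to 28.
    At 28: go left to 10.
      At 10: go left to 31.
        At 31: go left to 9.
          9 is a leaf — visit 9.
        Visit 31.
        At 31: no right child.
      Visit 10.
      At 10: no right child.
    Visit 28.
    At 28: no right child.
Visit 13.
At 13: go right to 22.
  At 22: go left to 2.
    At 2: no left child.
    Visit 2.
    At 2: go right to 14.
      At 14: no left child.
      Visit 14.
      At 14: go right to 23.
        23 is a leaf — visit 23.
  Visit 22.
  At 22: no right child.
Full in-order sequence: 16, 12, 27, 4, 5, 29, 9, 31, 10, 28, 13, 2, 14, 23, 22.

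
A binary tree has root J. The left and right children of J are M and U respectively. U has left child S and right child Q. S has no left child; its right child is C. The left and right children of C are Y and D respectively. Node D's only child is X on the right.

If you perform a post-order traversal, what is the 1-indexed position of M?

Post-order visits the left subtree, then the right subtree, then the node.
At J: go left to M.
  M is a leaf — visit M.
At J: go right to U.
  At U: go left to S.
    At S: no left child.
    At S: go right to C.
      At C: go left to Y.
        Y is a leaf — visit Y.
      At C: go right to D.
        At D: no left child.
        At D: go right to X.
          X is a leaf — visit X.
        Visit D.
      Visit C.
    Visit S.
  At U: go right to Q.
    Q is a leaf — visit Q.
  Visit U.
Visit J.
Full post-order sequence: M, Y, X, D, C, S, Q, U, J.

1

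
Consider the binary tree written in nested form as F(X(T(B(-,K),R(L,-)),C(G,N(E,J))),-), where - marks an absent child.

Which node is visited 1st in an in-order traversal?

In-order visits the left subtree, then the node, then the right subtree.
At F: go left to X.
  At X: go left to T.
    At T: go left to B.
      At B: no left child.
      Visit B.
      At B: go right to K.
        K is a leaf — visit K.
    Visit T.
    At T: go right to R.
      At R: go left to L.
        L is a leaf — visit L.
      Visit R.
      At R: no right child.
  Visit X.
  At X: go right to C.
    At C: go left to G.
      G is a leaf — visit G.
    Visit C.
    At C: go right to N.
      At N: go left to E.
        E is a leaf — visit E.
      Visit N.
      At N: go right to J.
        J is a leaf — visit J.
Visit F.
At F: no right child.
Full in-order sequence: B, K, T, L, R, X, G, C, E, N, J, F.

B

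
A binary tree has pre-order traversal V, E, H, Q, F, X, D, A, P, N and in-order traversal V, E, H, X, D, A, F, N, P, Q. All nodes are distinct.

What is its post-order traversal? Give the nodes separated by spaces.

The first element of pre-order is the root; it splits in-order into left and right subtrees.
Root V: left subtree has 0 nodes { }, right has 9 {E, H, X, D, A, F, N, P, Q}.
  Root E: left subtree has 0 nodes { }, right has 8 {H, X, D, A, F, N, P, Q}.
    Root H: left subtree has 0 nodes { }, right has 7 {X, D, A, F, N, P, Q}.
      Root Q: left subtree has 6 nodes {X, D, A, F, N, P}, right has 0 { }.
        Root F: left subtree has 3 nodes {X, D, A}, right has 2 {N, P}.
          Root X: left subtree has 0 nodes { }, right has 2 {D, A}.
            Root D: left subtree has 0 nodes { }, right has 1 {A}.
          Root P: left subtree has 1 node {N}, right has 0 { }.

A D X N P F Q H E V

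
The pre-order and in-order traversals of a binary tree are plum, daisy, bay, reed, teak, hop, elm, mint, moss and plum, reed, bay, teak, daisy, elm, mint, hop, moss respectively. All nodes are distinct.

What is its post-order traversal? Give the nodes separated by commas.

reed, teak, bay, mint, elm, moss, hop, daisy, plum

The first element of pre-order is the root; it splits in-order into left and right subtrees.
Root plum: left subtree has 0 nodes { }, right has 8 {reed, bay, teak, daisy, elm, mint, hop, moss}.
  Root daisy: left subtree has 3 nodes {reed, bay, teak}, right has 4 {elm, mint, hop, moss}.
    Root bay: left subtree has 1 node {reed}, right has 1 {teak}.
    Root hop: left subtree has 2 nodes {elm, mint}, right has 1 {moss}.
      Root elm: left subtree has 0 nodes { }, right has 1 {mint}.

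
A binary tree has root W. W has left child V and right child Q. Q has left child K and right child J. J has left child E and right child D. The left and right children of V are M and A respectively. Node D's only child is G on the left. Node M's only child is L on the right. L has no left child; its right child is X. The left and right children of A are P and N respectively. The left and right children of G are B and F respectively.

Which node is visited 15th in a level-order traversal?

Level-order visits nodes level by level from the root, left to right within each level.
Level 0: W
Level 1: V, Q
Level 2: M, A, K, J
Level 3: L, P, N, E, D
Level 4: X, G
Level 5: B, F
Full level-order sequence: W, V, Q, M, A, K, J, L, P, N, E, D, X, G, B, F.

B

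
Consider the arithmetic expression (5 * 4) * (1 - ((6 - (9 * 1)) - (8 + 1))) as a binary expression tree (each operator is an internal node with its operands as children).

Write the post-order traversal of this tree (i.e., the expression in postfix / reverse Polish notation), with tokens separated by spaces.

5 4 * 1 6 9 1 * - 8 1 + - - *

Post-order on an expression tree gives postfix notation: for each operator, emit left operand, right operand, then the operator.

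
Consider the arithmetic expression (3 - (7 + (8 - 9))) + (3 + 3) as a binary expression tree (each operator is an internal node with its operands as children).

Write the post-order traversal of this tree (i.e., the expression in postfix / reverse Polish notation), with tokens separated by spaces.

3 7 8 9 - + - 3 3 + +

Post-order on an expression tree gives postfix notation: for each operator, emit left operand, right operand, then the operator.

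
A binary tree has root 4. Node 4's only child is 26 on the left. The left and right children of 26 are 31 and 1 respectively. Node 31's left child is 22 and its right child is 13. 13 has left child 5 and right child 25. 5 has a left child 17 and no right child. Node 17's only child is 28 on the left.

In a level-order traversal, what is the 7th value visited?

Level-order visits nodes level by level from the root, left to right within each level.
Level 0: 4
Level 1: 26
Level 2: 31, 1
Level 3: 22, 13
Level 4: 5, 25
Level 5: 17
Level 6: 28
Full level-order sequence: 4, 26, 31, 1, 22, 13, 5, 25, 17, 28.

5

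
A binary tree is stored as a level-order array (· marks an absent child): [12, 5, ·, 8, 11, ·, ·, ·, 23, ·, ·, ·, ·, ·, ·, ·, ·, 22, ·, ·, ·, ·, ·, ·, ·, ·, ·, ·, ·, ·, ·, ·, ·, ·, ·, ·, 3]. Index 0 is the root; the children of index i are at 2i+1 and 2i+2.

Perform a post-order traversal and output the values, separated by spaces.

3 22 23 8 11 5 12

Post-order visits the left subtree, then the right subtree, then the node.
At 12: go left to 5.
  At 5: go left to 8.
    At 8: no left child.
    At 8: go right to 23.
      At 23: go left to 22.
        At 22: no left child.
        At 22: go right to 3.
          3 is a leaf — visit 3.
        Visit 22.
      At 23: no right child.
      Visit 23.
    Visit 8.
  At 5: go right to 11.
    11 is a leaf — visit 11.
  Visit 5.
At 12: no right child.
Visit 12.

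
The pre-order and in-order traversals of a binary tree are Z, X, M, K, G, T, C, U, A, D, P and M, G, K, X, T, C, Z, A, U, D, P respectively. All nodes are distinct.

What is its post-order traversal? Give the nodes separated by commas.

G, K, M, C, T, X, A, P, D, U, Z

The first element of pre-order is the root; it splits in-order into left and right subtrees.
Root Z: left subtree has 6 nodes {M, G, K, X, T, C}, right has 4 {A, U, D, P}.
  Root X: left subtree has 3 nodes {M, G, K}, right has 2 {T, C}.
    Root M: left subtree has 0 nodes { }, right has 2 {G, K}.
      Root K: left subtree has 1 node {G}, right has 0 { }.
    Root T: left subtree has 0 nodes { }, right has 1 {C}.
  Root U: left subtree has 1 node {A}, right has 2 {D, P}.
    Root D: left subtree has 0 nodes { }, right has 1 {P}.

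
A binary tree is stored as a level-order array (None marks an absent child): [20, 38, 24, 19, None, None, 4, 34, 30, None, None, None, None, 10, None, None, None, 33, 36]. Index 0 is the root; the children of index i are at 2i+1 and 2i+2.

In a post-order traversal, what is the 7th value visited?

Post-order visits the left subtree, then the right subtree, then the node.
At 20: go left to 38.
  At 38: go left to 19.
    At 19: go left to 34.
      34 is a leaf — visit 34.
    At 19: go right to 30.
      At 30: go left to 33.
        33 is a leaf — visit 33.
      At 30: go right to 36.
        36 is a leaf — visit 36.
      Visit 30.
    Visit 19.
  At 38: no right child.
  Visit 38.
At 20: go right to 24.
  At 24: no left child.
  At 24: go right to 4.
    At 4: go left to 10.
      10 is a leaf — visit 10.
    At 4: no right child.
    Visit 4.
  Visit 24.
Visit 20.
Full post-order sequence: 34, 33, 36, 30, 19, 38, 10, 4, 24, 20.

10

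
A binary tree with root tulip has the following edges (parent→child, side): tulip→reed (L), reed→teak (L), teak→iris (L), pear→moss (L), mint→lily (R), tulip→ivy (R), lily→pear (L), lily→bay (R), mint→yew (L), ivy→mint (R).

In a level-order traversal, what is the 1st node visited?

Level-order visits nodes level by level from the root, left to right within each level.
Level 0: tulip
Level 1: reed, ivy
Level 2: teak, mint
Level 3: iris, yew, lily
Level 4: pear, bay
Level 5: moss
Full level-order sequence: tulip, reed, ivy, teak, mint, iris, yew, lily, pear, bay, moss.

tulip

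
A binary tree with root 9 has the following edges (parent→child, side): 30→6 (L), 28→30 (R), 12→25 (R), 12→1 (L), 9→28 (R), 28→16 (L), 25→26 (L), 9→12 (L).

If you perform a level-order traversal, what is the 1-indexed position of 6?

Level-order visits nodes level by level from the root, left to right within each level.
Level 0: 9
Level 1: 12, 28
Level 2: 1, 25, 16, 30
Level 3: 26, 6
Full level-order sequence: 9, 12, 28, 1, 25, 16, 30, 26, 6.

9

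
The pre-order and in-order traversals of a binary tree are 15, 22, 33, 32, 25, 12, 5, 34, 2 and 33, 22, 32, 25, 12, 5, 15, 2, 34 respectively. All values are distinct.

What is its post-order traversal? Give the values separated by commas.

33, 5, 12, 25, 32, 22, 2, 34, 15

The first element of pre-order is the root; it splits in-order into left and right subtrees.
Root 15: left subtree has 6 nodes {33, 22, 32, 25, 12, 5}, right has 2 {2, 34}.
  Root 22: left subtree has 1 node {33}, right has 4 {32, 25, 12, 5}.
    Root 32: left subtree has 0 nodes { }, right has 3 {25, 12, 5}.
      Root 25: left subtree has 0 nodes { }, right has 2 {12, 5}.
        Root 12: left subtree has 0 nodes { }, right has 1 {5}.
  Root 34: left subtree has 1 node {2}, right has 0 { }.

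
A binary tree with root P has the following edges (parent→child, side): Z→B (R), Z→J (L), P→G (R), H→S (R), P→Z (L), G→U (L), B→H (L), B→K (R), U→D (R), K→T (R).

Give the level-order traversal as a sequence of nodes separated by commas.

Level-order visits nodes level by level from the root, left to right within each level.
Level 0: P
Level 1: Z, G
Level 2: J, B, U
Level 3: H, K, D
Level 4: S, T

P, Z, G, J, B, U, H, K, D, S, T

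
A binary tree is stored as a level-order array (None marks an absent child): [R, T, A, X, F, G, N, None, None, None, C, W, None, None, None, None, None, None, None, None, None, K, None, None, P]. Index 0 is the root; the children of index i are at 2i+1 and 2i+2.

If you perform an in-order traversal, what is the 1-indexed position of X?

In-order visits the left subtree, then the node, then the right subtree.
At R: go left to T.
  At T: go left to X.
    X is a leaf — visit X.
  Visit T.
  At T: go right to F.
    At F: no left child.
    Visit F.
    At F: go right to C.
      At C: go left to K.
        K is a leaf — visit K.
      Visit C.
      At C: no right child.
Visit R.
At R: go right to A.
  At A: go left to G.
    At G: go left to W.
      At W: no left child.
      Visit W.
      At W: go right to P.
        P is a leaf — visit P.
    Visit G.
    At G: no right child.
  Visit A.
  At A: go right to N.
    N is a leaf — visit N.
Full in-order sequence: X, T, F, K, C, R, W, P, G, A, N.

1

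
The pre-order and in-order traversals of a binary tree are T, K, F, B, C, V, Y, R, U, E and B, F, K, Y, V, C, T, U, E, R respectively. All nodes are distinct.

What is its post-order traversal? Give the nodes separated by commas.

The first element of pre-order is the root; it splits in-order into left and right subtrees.
Root T: left subtree has 6 nodes {B, F, K, Y, V, C}, right has 3 {U, E, R}.
  Root K: left subtree has 2 nodes {B, F}, right has 3 {Y, V, C}.
    Root F: left subtree has 1 node {B}, right has 0 { }.
    Root C: left subtree has 2 nodes {Y, V}, right has 0 { }.
      Root V: left subtree has 1 node {Y}, right has 0 { }.
  Root R: left subtree has 2 nodes {U, E}, right has 0 { }.
    Root U: left subtree has 0 nodes { }, right has 1 {E}.

B, F, Y, V, C, K, E, U, R, T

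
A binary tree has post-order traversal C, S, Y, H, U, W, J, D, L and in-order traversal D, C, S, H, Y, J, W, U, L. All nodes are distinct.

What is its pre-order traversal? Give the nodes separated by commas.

The last element of post-order is the root; it splits in-order into left and right subtrees.
Root L: left subtree has 8 nodes {D, C, S, H, Y, J, W, U}, right has 0 { }.
  Root D: left subtree has 0 nodes { }, right has 7 {C, S, H, Y, J, W, U}.
    Root J: left subtree has 4 nodes {C, S, H, Y}, right has 2 {W, U}.
      Root H: left subtree has 2 nodes {C, S}, right has 1 {Y}.
        Root S: left subtree has 1 node {C}, right has 0 { }.
      Root W: left subtree has 0 nodes { }, right has 1 {U}.

L, D, J, H, S, C, Y, W, U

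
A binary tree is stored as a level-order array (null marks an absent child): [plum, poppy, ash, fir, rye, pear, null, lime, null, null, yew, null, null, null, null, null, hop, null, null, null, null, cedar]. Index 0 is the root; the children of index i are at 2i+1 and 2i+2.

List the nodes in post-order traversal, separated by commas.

hop, lime, fir, cedar, yew, rye, poppy, pear, ash, plum

Post-order visits the left subtree, then the right subtree, then the node.
At plum: go left to poppy.
  At poppy: go left to fir.
    At fir: go left to lime.
      At lime: no left child.
      At lime: go right to hop.
        hop is a leaf — visit hop.
      Visit lime.
    At fir: no right child.
    Visit fir.
  At poppy: go right to rye.
    At rye: no left child.
    At rye: go right to yew.
      At yew: go left to cedar.
        cedar is a leaf — visit cedar.
      At yew: no right child.
      Visit yew.
    Visit rye.
  Visit poppy.
At plum: go right to ash.
  At ash: go left to pear.
    pear is a leaf — visit pear.
  At ash: no right child.
  Visit ash.
Visit plum.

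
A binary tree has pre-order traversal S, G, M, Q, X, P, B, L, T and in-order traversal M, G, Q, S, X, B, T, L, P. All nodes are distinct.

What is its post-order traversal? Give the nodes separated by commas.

The first element of pre-order is the root; it splits in-order into left and right subtrees.
Root S: left subtree has 3 nodes {M, G, Q}, right has 5 {X, B, T, L, P}.
  Root G: left subtree has 1 node {M}, right has 1 {Q}.
  Root X: left subtree has 0 nodes { }, right has 4 {B, T, L, P}.
    Root P: left subtree has 3 nodes {B, T, L}, right has 0 { }.
      Root B: left subtree has 0 nodes { }, right has 2 {T, L}.
        Root L: left subtree has 1 node {T}, right has 0 { }.

M, Q, G, T, L, B, P, X, S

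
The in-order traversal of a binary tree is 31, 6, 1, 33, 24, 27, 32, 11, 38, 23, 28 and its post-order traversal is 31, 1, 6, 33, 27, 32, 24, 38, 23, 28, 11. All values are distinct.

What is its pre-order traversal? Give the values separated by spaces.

The last element of post-order is the root; it splits in-order into left and right subtrees.
Root 11: left subtree has 7 nodes {31, 6, 1, 33, 24, 27, 32}, right has 3 {38, 23, 28}.
  Root 24: left subtree has 4 nodes {31, 6, 1, 33}, right has 2 {27, 32}.
    Root 33: left subtree has 3 nodes {31, 6, 1}, right has 0 { }.
      Root 6: left subtree has 1 node {31}, right has 1 {1}.
    Root 32: left subtree has 1 node {27}, right has 0 { }.
  Root 28: left subtree has 2 nodes {38, 23}, right has 0 { }.
    Root 23: left subtree has 1 node {38}, right has 0 { }.

11 24 33 6 31 1 32 27 28 23 38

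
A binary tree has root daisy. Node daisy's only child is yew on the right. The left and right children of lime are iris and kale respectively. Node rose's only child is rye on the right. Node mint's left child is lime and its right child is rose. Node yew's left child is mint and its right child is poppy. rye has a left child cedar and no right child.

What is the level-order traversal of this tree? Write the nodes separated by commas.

daisy, yew, mint, poppy, lime, rose, iris, kale, rye, cedar

Level-order visits nodes level by level from the root, left to right within each level.
Level 0: daisy
Level 1: yew
Level 2: mint, poppy
Level 3: lime, rose
Level 4: iris, kale, rye
Level 5: cedar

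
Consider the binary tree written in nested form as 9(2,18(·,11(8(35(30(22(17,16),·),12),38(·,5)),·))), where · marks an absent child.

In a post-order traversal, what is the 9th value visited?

38

Post-order visits the left subtree, then the right subtree, then the node.
At 9: go left to 2.
  2 is a leaf — visit 2.
At 9: go right to 18.
  At 18: no left child.
  At 18: go right to 11.
    At 11: go left to 8.
      At 8: go left to 35.
        At 35: go left to 30.
          At 30: go left to 22.
            At 22: go left to 17.
              17 is a leaf — visit 17.
            At 22: go right to 16.
              16 is a leaf — visit 16.
            Visit 22.
          At 30: no right child.
          Visit 30.
        At 35: go right to 12.
          12 is a leaf — visit 12.
        Visit 35.
      At 8: go right to 38.
        At 38: no left child.
        At 38: go right to 5.
          5 is a leaf — visit 5.
        Visit 38.
      Visit 8.
    At 11: no right child.
    Visit 11.
  Visit 18.
Visit 9.
Full post-order sequence: 2, 17, 16, 22, 30, 12, 35, 5, 38, 8, 11, 18, 9.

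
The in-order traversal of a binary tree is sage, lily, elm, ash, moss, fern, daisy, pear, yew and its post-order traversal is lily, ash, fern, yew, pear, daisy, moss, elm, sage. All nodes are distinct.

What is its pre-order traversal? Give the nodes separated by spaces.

sage elm lily moss ash daisy fern pear yew

The last element of post-order is the root; it splits in-order into left and right subtrees.
Root sage: left subtree has 0 nodes { }, right has 8 {lily, elm, ash, moss, fern, daisy, pear, yew}.
  Root elm: left subtree has 1 node {lily}, right has 6 {ash, moss, fern, daisy, pear, yew}.
    Root moss: left subtree has 1 node {ash}, right has 4 {fern, daisy, pear, yew}.
      Root daisy: left subtree has 1 node {fern}, right has 2 {pear, yew}.
        Root pear: left subtree has 0 nodes { }, right has 1 {yew}.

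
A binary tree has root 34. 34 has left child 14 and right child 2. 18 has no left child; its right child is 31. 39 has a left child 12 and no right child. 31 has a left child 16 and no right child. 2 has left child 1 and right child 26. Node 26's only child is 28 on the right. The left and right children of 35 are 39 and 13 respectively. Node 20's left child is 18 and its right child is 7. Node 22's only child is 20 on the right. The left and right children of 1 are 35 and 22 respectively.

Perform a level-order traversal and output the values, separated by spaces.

34 14 2 1 26 35 22 28 39 13 20 12 18 7 31 16

Level-order visits nodes level by level from the root, left to right within each level.
Level 0: 34
Level 1: 14, 2
Level 2: 1, 26
Level 3: 35, 22, 28
Level 4: 39, 13, 20
Level 5: 12, 18, 7
Level 6: 31
Level 7: 16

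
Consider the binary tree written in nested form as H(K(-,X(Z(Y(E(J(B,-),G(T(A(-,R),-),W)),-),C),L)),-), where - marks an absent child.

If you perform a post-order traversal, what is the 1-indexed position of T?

Post-order visits the left subtree, then the right subtree, then the node.
At H: go left to K.
  At K: no left child.
  At K: go right to X.
    At X: go left to Z.
      At Z: go left to Y.
        At Y: go left to E.
          At E: go left to J.
            At J: go left to B.
              B is a leaf — visit B.
            At J: no right child.
            Visit J.
          At E: go right to G.
            At G: go left to T.
              At T: go left to A.
                At A: no left child.
                At A: go right to R.
                  R is a leaf — visit R.
                Visit A.
              At T: no right child.
              Visit T.
            At G: go right to W.
              W is a leaf — visit W.
            Visit G.
          Visit E.
        At Y: no right child.
        Visit Y.
      At Z: go right to C.
        C is a leaf — visit C.
      Visit Z.
    At X: go right to L.
      L is a leaf — visit L.
    Visit X.
  Visit K.
At H: no right child.
Visit H.
Full post-order sequence: B, J, R, A, T, W, G, E, Y, C, Z, L, X, K, H.

5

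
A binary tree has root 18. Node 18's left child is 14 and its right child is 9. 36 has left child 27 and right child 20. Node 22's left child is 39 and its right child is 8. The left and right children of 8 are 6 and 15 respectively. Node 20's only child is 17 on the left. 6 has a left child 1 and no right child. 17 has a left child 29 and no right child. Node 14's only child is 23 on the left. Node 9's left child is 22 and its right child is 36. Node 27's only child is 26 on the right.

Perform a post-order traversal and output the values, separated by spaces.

23 14 39 1 6 15 8 22 26 27 29 17 20 36 9 18

Post-order visits the left subtree, then the right subtree, then the node.
At 18: go left to 14.
  At 14: go left to 23.
    23 is a leaf — visit 23.
  At 14: no right child.
  Visit 14.
At 18: go right to 9.
  At 9: go left to 22.
    At 22: go left to 39.
      39 is a leaf — visit 39.
    At 22: go right to 8.
      At 8: go left to 6.
        At 6: go left to 1.
          1 is a leaf — visit 1.
        At 6: no right child.
        Visit 6.
      At 8: go right to 15.
        15 is a leaf — visit 15.
      Visit 8.
    Visit 22.
  At 9: go right to 36.
    At 36: go left to 27.
      At 27: no left child.
      At 27: go right to 26.
        26 is a leaf — visit 26.
      Visit 27.
    At 36: go right to 20.
      At 20: go left to 17.
        At 17: go left to 29.
          29 is a leaf — visit 29.
        At 17: no right child.
        Visit 17.
      At 20: no right child.
      Visit 20.
    Visit 36.
  Visit 9.
Visit 18.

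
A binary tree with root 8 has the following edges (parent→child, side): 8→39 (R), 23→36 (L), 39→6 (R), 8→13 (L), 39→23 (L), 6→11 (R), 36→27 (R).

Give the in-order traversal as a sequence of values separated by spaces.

13 8 36 27 23 39 6 11

In-order visits the left subtree, then the node, then the right subtree.
At 8: go left to 13.
  13 is a leaf — visit 13.
Visit 8.
At 8: go right to 39.
  At 39: go left to 23.
    At 23: go left to 36.
      At 36: no left child.
      Visit 36.
      At 36: go right to 27.
        27 is a leaf — visit 27.
    Visit 23.
    At 23: no right child.
  Visit 39.
  At 39: go right to 6.
    At 6: no left child.
    Visit 6.
    At 6: go right to 11.
      11 is a leaf — visit 11.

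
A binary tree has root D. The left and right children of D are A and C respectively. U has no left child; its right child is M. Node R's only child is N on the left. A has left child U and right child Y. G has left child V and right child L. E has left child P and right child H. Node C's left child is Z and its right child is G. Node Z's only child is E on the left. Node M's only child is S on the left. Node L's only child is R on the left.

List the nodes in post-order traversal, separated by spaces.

Post-order visits the left subtree, then the right subtree, then the node.
At D: go left to A.
  At A: go left to U.
    At U: no left child.
    At U: go right to M.
      At M: go left to S.
        S is a leaf — visit S.
      At M: no right child.
      Visit M.
    Visit U.
  At A: go right to Y.
    Y is a leaf — visit Y.
  Visit A.
At D: go right to C.
  At C: go left to Z.
    At Z: go left to E.
      At E: go left to P.
        P is a leaf — visit P.
      At E: go right to H.
        H is a leaf — visit H.
      Visit E.
    At Z: no right child.
    Visit Z.
  At C: go right to G.
    At G: go left to V.
      V is a leaf — visit V.
    At G: go right to L.
      At L: go left to R.
        At R: go left to N.
          N is a leaf — visit N.
        At R: no right child.
        Visit R.
      At L: no right child.
      Visit L.
    Visit G.
  Visit C.
Visit D.

S M U Y A P H E Z V N R L G C D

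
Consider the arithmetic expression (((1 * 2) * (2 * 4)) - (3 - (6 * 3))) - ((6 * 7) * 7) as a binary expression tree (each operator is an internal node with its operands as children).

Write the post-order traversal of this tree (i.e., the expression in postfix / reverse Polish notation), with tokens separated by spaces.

1 2 * 2 4 * * 3 6 3 * - - 6 7 * 7 * -

Post-order on an expression tree gives postfix notation: for each operator, emit left operand, right operand, then the operator.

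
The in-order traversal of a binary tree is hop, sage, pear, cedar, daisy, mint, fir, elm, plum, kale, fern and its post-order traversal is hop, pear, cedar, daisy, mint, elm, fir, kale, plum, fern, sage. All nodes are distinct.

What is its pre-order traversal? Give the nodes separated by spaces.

sage hop fern plum fir mint daisy cedar pear elm kale

The last element of post-order is the root; it splits in-order into left and right subtrees.
Root sage: left subtree has 1 node {hop}, right has 9 {pear, cedar, daisy, mint, fir, elm, plum, kale, fern}.
  Root fern: left subtree has 8 nodes {pear, cedar, daisy, mint, fir, elm, plum, kale}, right has 0 { }.
    Root plum: left subtree has 6 nodes {pear, cedar, daisy, mint, fir, elm}, right has 1 {kale}.
      Root fir: left subtree has 4 nodes {pear, cedar, daisy, mint}, right has 1 {elm}.
        Root mint: left subtree has 3 nodes {pear, cedar, daisy}, right has 0 { }.
          Root daisy: left subtree has 2 nodes {pear, cedar}, right has 0 { }.
            Root cedar: left subtree has 1 node {pear}, right has 0 { }.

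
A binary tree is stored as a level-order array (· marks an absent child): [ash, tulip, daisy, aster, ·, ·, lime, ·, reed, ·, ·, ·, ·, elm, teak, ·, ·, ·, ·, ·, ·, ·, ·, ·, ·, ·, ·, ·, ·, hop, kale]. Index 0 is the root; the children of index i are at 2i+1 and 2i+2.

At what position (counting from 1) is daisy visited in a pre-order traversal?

Pre-order visits the node, then its left subtree, then its right subtree.
Visit ash.
At ash: go left to tulip.
  Visit tulip.
  At tulip: go left to aster.
    Visit aster.
    At aster: no left child.
    At aster: go right to reed.
      reed is a leaf — visit reed.
  At tulip: no right child.
At ash: go right to daisy.
  Visit daisy.
  At daisy: no left child.
  At daisy: go right to lime.
    Visit lime.
    At lime: go left to elm.
      elm is a leaf — visit elm.
    At lime: go right to teak.
      Visit teak.
      At teak: go left to hop.
        hop is a leaf — visit hop.
      At teak: go right to kale.
        kale is a leaf — visit kale.
Full pre-order sequence: ash, tulip, aster, reed, daisy, lime, elm, teak, hop, kale.

5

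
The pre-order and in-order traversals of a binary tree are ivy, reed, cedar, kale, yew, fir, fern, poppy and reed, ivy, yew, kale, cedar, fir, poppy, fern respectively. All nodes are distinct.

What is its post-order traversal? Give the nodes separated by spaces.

reed yew kale poppy fern fir cedar ivy

The first element of pre-order is the root; it splits in-order into left and right subtrees.
Root ivy: left subtree has 1 node {reed}, right has 6 {yew, kale, cedar, fir, poppy, fern}.
  Root cedar: left subtree has 2 nodes {yew, kale}, right has 3 {fir, poppy, fern}.
    Root kale: left subtree has 1 node {yew}, right has 0 { }.
    Root fir: left subtree has 0 nodes { }, right has 2 {poppy, fern}.
      Root fern: left subtree has 1 node {poppy}, right has 0 { }.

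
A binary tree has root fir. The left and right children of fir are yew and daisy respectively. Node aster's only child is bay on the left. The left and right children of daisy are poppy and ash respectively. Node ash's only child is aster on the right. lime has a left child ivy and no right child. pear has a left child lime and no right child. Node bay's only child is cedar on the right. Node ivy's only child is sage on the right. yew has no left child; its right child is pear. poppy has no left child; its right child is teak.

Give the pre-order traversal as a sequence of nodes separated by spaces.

fir yew pear lime ivy sage daisy poppy teak ash aster bay cedar

Pre-order visits the node, then its left subtree, then its right subtree.
Visit fir.
At fir: go left to yew.
  Visit yew.
  At yew: no left child.
  At yew: go right to pear.
    Visit pear.
    At pear: go left to lime.
      Visit lime.
      At lime: go left to ivy.
        Visit ivy.
        At ivy: no left child.
        At ivy: go right to sage.
          sage is a leaf — visit sage.
      At lime: no right child.
    At pear: no right child.
At fir: go right to daisy.
  Visit daisy.
  At daisy: go left to poppy.
    Visit poppy.
    At poppy: no left child.
    At poppy: go right to teak.
      teak is a leaf — visit teak.
  At daisy: go right to ash.
    Visit ash.
    At ash: no left child.
    At ash: go right to aster.
      Visit aster.
      At aster: go left to bay.
        Visit bay.
        At bay: no left child.
        At bay: go right to cedar.
          cedar is a leaf — visit cedar.
      At aster: no right child.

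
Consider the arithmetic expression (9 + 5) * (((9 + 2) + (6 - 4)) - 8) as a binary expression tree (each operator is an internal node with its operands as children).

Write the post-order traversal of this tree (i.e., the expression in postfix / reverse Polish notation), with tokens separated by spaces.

Post-order on an expression tree gives postfix notation: for each operator, emit left operand, right operand, then the operator.

9 5 + 9 2 + 6 4 - + 8 - *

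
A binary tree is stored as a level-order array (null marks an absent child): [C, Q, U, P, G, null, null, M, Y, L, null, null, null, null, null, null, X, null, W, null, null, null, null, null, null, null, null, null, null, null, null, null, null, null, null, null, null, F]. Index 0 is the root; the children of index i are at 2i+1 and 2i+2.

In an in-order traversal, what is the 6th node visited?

W

In-order visits the left subtree, then the node, then the right subtree.
At C: go left to Q.
  At Q: go left to P.
    At P: go left to M.
      At M: no left child.
      Visit M.
      At M: go right to X.
        X is a leaf — visit X.
    Visit P.
    At P: go right to Y.
      At Y: no left child.
      Visit Y.
      At Y: go right to W.
        At W: go left to F.
          F is a leaf — visit F.
        Visit W.
        At W: no right child.
  Visit Q.
  At Q: go right to G.
    At G: go left to L.
      L is a leaf — visit L.
    Visit G.
    At G: no right child.
Visit C.
At C: go right to U.
  U is a leaf — visit U.
Full in-order sequence: M, X, P, Y, F, W, Q, L, G, C, U.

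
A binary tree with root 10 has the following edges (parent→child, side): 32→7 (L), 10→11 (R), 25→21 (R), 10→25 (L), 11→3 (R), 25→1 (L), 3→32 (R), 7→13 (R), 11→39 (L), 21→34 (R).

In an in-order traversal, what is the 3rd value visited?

In-order visits the left subtree, then the node, then the right subtree.
At 10: go left to 25.
  At 25: go left to 1.
    1 is a leaf — visit 1.
  Visit 25.
  At 25: go right to 21.
    At 21: no left child.
    Visit 21.
    At 21: go right to 34.
      34 is a leaf — visit 34.
Visit 10.
At 10: go right to 11.
  At 11: go left to 39.
    39 is a leaf — visit 39.
  Visit 11.
  At 11: go right to 3.
    At 3: no left child.
    Visit 3.
    At 3: go right to 32.
      At 32: go left to 7.
        At 7: no left child.
        Visit 7.
        At 7: go right to 13.
          13 is a leaf — visit 13.
      Visit 32.
      At 32: no right child.
Full in-order sequence: 1, 25, 21, 34, 10, 39, 11, 3, 7, 13, 32.

21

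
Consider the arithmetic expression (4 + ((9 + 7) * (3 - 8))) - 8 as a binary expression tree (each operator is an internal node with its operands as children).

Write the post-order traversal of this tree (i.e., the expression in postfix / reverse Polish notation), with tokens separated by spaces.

4 9 7 + 3 8 - * + 8 -

Post-order on an expression tree gives postfix notation: for each operator, emit left operand, right operand, then the operator.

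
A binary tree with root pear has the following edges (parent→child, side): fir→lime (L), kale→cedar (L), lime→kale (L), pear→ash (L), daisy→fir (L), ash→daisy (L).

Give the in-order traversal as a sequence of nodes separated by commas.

In-order visits the left subtree, then the node, then the right subtree.
At pear: go left to ash.
  At ash: go left to daisy.
    At daisy: go left to fir.
      At fir: go left to lime.
        At lime: go left to kale.
          At kale: go left to cedar.
            cedar is a leaf — visit cedar.
          Visit kale.
          At kale: no right child.
        Visit lime.
        At lime: no right child.
      Visit fir.
      At fir: no right child.
    Visit daisy.
    At daisy: no right child.
  Visit ash.
  At ash: no right child.
Visit pear.
At pear: no right child.

cedar, kale, lime, fir, daisy, ash, pear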